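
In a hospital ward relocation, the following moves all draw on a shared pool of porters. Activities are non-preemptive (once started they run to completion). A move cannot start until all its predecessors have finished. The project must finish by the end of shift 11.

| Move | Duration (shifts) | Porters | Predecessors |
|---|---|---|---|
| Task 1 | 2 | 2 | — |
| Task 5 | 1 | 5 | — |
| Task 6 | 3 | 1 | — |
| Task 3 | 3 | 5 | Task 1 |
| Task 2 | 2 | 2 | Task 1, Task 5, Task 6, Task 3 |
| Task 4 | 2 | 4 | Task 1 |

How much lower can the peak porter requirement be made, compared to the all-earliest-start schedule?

5

Early-start peak: s1:8  s2:3  s3:10  s4:9  s5:5  s6:2  s7:2  s8:0  s9:0  s10:0  s11:0 ⇒ 10.
Leveled (Task 1@1, Task 5@3, Task 6@4, Task 3@7, Task 2@10, Task 4@4): s1:2  s2:2  s3:5  s4:5  s5:5  s6:1  s7:5  s8:5  s9:5  s10:2  s11:2 ⇒ 5.
Reduction 10 − 5 = 5.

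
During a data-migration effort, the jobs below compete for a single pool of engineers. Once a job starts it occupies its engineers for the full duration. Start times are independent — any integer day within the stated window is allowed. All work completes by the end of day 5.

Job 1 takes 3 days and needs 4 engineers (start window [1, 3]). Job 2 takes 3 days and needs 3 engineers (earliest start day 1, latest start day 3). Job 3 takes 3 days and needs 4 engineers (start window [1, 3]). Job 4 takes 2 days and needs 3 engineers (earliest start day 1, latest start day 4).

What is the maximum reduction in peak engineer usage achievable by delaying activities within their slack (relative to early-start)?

3

Early-start peak: d1:14  d2:14  d3:11  d4:0  d5:0 ⇒ 14.
Leveled (Job 1@1, Job 2@1, Job 3@1, Job 4@4): d1:11  d2:11  d3:11  d4:3  d5:3 ⇒ 11.
Reduction 14 − 11 = 3.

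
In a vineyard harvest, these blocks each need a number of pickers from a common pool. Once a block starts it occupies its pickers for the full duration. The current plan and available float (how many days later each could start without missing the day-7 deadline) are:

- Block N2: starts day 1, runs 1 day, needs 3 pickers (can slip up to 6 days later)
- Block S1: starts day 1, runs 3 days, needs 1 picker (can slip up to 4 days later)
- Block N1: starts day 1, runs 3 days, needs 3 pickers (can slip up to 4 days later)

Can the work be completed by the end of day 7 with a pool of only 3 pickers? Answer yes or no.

yes

Schedule Block N2@1, Block S1@2, Block N1@5: d1:3  d2:1  d3:1  d4:1  d5:3  d6:3  d7:3 — peak 3 ≤ 3.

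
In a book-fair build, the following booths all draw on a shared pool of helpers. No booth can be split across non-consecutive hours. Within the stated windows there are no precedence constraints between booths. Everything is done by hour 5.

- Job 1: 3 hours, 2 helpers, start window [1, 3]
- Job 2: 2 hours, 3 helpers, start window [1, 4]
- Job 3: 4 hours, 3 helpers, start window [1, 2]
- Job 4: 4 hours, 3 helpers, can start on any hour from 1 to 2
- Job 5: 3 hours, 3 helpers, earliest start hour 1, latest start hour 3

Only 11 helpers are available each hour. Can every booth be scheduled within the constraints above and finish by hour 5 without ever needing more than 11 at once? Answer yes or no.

Schedule Job 1@1, Job 2@1, Job 3@1, Job 4@1, Job 5@3: h1:11  h2:11  h3:11  h4:9  h5:3 — peak 11 ≤ 11.

yes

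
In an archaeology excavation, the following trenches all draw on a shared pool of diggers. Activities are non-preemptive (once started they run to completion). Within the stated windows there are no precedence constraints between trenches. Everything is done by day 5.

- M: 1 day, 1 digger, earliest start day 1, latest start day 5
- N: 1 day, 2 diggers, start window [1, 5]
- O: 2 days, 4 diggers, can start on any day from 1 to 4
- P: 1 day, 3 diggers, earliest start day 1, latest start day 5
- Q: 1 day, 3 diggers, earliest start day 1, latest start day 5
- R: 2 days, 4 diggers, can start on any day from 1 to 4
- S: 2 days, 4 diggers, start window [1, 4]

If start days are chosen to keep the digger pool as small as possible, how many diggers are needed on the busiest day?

Early-start (M@1, N@1, O@1, P@1, Q@1, R@1, S@1) gives peak 21: d1:21  d2:12  d3:0  d4:0  d5:0.
Shift P→2, Q→3, R→3, S→4.
Schedule M@1, N@1, O@1, P@2, Q@3, R@3, S@4: d1:7  d2:7  d3:7  d4:8  d5:4 — peak 8.

8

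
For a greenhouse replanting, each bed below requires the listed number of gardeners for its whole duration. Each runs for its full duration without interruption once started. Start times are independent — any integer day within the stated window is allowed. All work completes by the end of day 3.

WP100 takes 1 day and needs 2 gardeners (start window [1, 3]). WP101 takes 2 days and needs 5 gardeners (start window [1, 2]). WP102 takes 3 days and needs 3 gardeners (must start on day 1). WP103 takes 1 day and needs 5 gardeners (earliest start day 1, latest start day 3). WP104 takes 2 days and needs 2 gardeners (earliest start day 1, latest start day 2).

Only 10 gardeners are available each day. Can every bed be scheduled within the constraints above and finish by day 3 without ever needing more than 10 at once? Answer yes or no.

yes

Schedule WP100@1, WP101@1, WP102@1, WP103@3, WP104@2: d1:10  d2:10  d3:10 — peak 10 ≤ 10.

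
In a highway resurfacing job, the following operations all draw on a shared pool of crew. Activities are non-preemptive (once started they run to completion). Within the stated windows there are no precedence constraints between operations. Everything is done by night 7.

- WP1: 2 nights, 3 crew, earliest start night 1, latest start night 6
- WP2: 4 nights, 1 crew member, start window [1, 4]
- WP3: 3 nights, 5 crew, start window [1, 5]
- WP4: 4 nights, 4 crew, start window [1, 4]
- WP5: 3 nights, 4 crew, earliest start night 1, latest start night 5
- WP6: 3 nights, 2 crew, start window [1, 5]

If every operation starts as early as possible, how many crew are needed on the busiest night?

19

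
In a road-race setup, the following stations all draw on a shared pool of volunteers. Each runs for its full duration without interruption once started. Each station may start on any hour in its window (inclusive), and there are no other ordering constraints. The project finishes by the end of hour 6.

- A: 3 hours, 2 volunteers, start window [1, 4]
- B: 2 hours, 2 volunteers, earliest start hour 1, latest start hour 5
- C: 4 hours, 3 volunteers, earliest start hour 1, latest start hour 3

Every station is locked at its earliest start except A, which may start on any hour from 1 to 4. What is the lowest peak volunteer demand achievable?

A@1: h1:7  h2:7  h3:5  h4:3  h5:0  h6:0 → peak 7
A@2: h1:5  h2:7  h3:5  h4:5  h5:0  h6:0 → peak 7
A@3: h1:5  h2:5  h3:5  h4:5  h5:2  h6:0 → peak 5
A@4: h1:5  h2:5  h3:3  h4:5  h5:2  h6:2 → peak 5
Best is A@3, peak 5.

5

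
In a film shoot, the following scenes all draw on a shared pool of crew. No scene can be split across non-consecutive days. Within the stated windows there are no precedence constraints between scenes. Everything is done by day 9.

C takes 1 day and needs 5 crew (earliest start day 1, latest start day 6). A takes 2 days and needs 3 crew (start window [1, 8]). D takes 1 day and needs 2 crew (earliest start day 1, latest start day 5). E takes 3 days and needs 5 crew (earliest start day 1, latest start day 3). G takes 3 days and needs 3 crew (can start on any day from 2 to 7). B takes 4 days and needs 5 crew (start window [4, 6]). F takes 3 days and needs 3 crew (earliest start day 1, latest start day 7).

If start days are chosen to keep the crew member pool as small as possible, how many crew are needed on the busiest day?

Early-start (C@1, A@1, D@1, E@1, G@2, B@4, F@1) gives peak 18: d1:18  d2:14  d3:11  d4:8  d5:5  d6:5  d7:5  d8:0  d9:0.
Shift D→2, E→3, B→6, F→5.
Schedule C@1, A@1, D@2, E@3, G@2, B@6, F@5: d1:8  d2:8  d3:8  d4:8  d5:8  d6:8  d7:8  d8:5  d9:5 — peak 8.
Total crew member-days = 66 over 9 days ⇒ peak ≥ ⌈66/9⌉ = 8, so 8 is optimal.

8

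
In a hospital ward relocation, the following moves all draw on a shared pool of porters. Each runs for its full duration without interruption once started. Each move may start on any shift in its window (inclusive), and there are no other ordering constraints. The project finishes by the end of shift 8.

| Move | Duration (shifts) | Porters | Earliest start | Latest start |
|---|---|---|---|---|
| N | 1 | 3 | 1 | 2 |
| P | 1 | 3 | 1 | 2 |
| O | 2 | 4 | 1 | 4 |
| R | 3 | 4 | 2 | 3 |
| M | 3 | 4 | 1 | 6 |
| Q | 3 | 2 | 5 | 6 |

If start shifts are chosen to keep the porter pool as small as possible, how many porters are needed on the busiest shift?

Early-start (N@1, P@1, O@1, R@2, M@1, Q@5) gives peak 14: s1:14  s2:12  s3:8  s4:4  s5:2  s6:2  s7:2  s8:0.
Shift P→2, R→3, M→6.
Schedule N@1, P@2, O@1, R@3, M@6, Q@5: s1:7  s2:7  s3:4  s4:4  s5:6  s6:6  s7:6  s8:4 — peak 7.

7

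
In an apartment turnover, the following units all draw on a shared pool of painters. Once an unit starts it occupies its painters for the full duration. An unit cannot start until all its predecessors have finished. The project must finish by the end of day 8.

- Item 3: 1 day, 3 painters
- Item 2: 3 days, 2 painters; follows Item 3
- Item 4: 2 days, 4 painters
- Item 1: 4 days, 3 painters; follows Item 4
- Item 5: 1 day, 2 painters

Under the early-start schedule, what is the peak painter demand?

9

Early-start schedule: Item 3@1, Item 2@2, Item 4@1, Item 1@3, Item 5@1.
Load per day: day 1: 9, day 2: 6, day 3: 5, day 4: 5, day 5: 3, day 6: 3, day 7: 0, day 8: 0.
Peak is 9.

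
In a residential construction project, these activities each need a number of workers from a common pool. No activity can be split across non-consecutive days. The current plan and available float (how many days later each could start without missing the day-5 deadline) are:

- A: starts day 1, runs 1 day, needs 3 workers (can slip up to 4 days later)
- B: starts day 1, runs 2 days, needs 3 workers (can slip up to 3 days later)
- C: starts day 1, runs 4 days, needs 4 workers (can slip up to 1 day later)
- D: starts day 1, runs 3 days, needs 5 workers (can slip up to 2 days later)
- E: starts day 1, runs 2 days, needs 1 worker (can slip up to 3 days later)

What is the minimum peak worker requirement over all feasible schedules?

Early-start (A@1, B@1, C@1, D@1, E@1) gives peak 16: d1:16  d2:13  d3:9  d4:4  d5:0.
Shift C→2, D→3.
Schedule A@1, B@1, C@2, D@3, E@1: d1:7  d2:8  d3:9  d4:9  d5:9 — peak 9.
Total worker-days = 42 over 5 days ⇒ peak ≥ ⌈42/5⌉ = 9, so 9 is optimal.

9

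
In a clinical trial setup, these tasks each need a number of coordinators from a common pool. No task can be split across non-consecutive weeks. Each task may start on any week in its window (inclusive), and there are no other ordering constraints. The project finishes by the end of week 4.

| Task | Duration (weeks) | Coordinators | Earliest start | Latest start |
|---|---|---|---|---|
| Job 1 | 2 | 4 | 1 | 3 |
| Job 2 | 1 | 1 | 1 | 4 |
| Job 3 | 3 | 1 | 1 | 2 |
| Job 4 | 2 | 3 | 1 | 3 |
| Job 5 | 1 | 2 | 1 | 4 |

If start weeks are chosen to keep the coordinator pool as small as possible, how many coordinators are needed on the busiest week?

5

Early-start (Job 1@1, Job 2@1, Job 3@1, Job 4@1, Job 5@1) gives peak 11: w1:11  w2:8  w3:1  w4:0.
Shift Job 2→3, Job 4→3, Job 5→4.
Schedule Job 1@1, Job 2@3, Job 3@1, Job 4@3, Job 5@4: w1:5  w2:5  w3:5  w4:5 — peak 5.
Total coordinator-weeks = 20 over 4 weeks ⇒ peak ≥ ⌈20/4⌉ = 5, so 5 is optimal.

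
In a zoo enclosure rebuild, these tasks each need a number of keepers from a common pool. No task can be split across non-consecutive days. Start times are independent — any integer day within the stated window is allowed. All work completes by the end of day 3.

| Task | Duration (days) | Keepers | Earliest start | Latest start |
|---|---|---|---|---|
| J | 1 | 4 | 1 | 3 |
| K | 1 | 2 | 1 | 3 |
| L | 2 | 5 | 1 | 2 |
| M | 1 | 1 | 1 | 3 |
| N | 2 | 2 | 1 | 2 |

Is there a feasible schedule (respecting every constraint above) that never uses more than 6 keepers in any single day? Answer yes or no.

no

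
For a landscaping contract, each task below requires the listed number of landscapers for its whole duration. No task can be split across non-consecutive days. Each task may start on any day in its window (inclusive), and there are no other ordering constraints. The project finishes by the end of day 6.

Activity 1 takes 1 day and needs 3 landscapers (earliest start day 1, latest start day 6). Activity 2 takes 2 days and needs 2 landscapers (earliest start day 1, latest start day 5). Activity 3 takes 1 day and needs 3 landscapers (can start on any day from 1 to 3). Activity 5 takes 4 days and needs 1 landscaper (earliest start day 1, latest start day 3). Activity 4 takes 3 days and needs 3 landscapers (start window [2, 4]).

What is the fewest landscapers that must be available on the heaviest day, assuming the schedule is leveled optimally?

5

Early-start (Activity 1@1, Activity 2@1, Activity 3@1, Activity 5@1, Activity 4@2) gives peak 9: d1:9  d2:6  d3:4  d4:4  d5:0  d6:0.
Shift Activity 3→2, Activity 5→3, Activity 4→3.
Schedule Activity 1@1, Activity 2@1, Activity 3@2, Activity 5@3, Activity 4@3: d1:5  d2:5  d3:4  d4:4  d5:4  d6:1 — peak 5.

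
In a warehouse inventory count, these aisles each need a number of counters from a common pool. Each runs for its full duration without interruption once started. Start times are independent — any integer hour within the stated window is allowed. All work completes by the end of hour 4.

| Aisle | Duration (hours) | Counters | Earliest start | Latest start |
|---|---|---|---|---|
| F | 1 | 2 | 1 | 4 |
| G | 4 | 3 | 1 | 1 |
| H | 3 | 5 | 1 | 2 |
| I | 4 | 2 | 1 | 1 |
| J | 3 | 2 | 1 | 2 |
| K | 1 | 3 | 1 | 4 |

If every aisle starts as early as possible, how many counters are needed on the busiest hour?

17

Early-start schedule: F@1, G@1, H@1, I@1, J@1, K@1.
Load per hour: hour 1: 17, hour 2: 12, hour 3: 12, hour 4: 5.
Peak is 17.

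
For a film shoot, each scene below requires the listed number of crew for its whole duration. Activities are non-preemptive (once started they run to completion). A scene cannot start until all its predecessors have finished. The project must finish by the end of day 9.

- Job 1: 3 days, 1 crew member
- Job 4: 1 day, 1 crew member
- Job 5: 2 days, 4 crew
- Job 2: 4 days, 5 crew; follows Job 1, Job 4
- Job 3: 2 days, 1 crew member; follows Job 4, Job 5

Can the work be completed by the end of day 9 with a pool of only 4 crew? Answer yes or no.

no

The minimum achievable peak is 5; 4 < 5, so no feasible schedule stays within the cap.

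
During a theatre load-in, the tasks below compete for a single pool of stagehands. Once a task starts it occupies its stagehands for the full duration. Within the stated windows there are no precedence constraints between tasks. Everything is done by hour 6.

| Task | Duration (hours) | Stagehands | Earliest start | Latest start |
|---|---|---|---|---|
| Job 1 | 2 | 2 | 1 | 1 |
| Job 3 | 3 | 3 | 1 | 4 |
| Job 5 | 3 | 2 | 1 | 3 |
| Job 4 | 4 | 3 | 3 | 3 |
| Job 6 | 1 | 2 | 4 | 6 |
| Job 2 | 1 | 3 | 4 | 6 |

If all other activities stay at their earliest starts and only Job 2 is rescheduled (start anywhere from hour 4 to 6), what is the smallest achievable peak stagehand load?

8

Job 2@4: h1:7  h2:7  h3:8  h4:8  h5:3  h6:3 → peak 8
Job 2@5: h1:7  h2:7  h3:8  h4:5  h5:6  h6:3 → peak 8
Job 2@6: h1:7  h2:7  h3:8  h4:5  h5:3  h6:6 → peak 8
Best is Job 2@4, peak 8.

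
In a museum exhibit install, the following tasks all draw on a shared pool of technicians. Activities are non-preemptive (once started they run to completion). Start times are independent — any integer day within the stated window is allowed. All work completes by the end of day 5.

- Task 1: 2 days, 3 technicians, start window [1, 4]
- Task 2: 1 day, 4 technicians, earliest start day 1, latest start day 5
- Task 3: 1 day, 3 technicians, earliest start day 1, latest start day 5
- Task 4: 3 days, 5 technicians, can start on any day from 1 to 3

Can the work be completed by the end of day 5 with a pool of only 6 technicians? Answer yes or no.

The minimum achievable peak is 7; 6 < 7, so no feasible schedule stays within the cap.

no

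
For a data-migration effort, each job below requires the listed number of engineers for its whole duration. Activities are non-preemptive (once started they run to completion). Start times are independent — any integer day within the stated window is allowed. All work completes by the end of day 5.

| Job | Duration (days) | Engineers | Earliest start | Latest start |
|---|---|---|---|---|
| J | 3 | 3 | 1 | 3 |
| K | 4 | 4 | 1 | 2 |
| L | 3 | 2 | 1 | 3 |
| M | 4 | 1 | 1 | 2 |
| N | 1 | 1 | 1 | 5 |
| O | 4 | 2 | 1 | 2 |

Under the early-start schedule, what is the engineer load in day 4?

7

At early start, day 4 has: K, M, O.
Demand: 4 + 1 + 2 = 7.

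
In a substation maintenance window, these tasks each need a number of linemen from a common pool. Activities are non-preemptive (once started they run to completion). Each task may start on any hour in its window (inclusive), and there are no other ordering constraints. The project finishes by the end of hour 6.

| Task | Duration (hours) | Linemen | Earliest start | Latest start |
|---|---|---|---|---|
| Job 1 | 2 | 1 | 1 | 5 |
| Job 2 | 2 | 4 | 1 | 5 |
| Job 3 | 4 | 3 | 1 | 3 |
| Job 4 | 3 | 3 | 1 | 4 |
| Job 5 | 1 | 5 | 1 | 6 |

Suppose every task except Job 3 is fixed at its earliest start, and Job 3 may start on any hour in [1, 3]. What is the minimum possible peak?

Job 3@1: h1:16  h2:11  h3:6  h4:3  h5:0  h6:0 → peak 16
Job 3@2: h1:13  h2:11  h3:6  h4:3  h5:3  h6:0 → peak 13
Job 3@3: h1:13  h2:8  h3:6  h4:3  h5:3  h6:3 → peak 13
Best is Job 3@2, peak 13.

13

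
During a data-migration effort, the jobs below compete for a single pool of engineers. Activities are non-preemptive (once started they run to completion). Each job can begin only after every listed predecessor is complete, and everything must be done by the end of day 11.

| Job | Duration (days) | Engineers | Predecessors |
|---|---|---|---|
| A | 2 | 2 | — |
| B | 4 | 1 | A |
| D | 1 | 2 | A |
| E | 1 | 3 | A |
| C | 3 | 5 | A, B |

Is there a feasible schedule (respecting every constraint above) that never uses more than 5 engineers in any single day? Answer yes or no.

Schedule A@1, B@3, D@3, E@4, C@7: d1:2  d2:2  d3:3  d4:4  d5:1  d6:1  d7:5  d8:5  d9:5  d10:0  d11:0 — peak 5 ≤ 5.

yes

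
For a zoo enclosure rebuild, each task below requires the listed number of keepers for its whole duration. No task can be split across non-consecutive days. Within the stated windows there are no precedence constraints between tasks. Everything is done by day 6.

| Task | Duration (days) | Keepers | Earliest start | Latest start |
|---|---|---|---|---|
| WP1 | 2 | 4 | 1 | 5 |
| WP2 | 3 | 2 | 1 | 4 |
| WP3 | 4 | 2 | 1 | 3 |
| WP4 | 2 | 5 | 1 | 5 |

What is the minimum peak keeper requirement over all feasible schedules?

7

Early-start (WP1@1, WP2@1, WP3@1, WP4@1) gives peak 13: d1:13  d2:13  d3:4  d4:2  d5:0  d6:0.
Shift WP3→3, WP4→4.
Schedule WP1@1, WP2@1, WP3@3, WP4@4: d1:6  d2:6  d3:4  d4:7  d5:7  d6:2 — peak 7.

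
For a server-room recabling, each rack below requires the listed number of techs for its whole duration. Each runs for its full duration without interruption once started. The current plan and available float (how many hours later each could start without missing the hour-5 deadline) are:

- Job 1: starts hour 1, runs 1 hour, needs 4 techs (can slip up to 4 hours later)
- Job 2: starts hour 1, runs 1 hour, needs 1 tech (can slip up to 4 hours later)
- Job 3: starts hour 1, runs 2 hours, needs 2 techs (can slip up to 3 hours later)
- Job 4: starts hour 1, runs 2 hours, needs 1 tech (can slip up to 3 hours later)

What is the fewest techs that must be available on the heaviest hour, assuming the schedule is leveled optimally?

4

Early-start (Job 1@1, Job 2@1, Job 3@1, Job 4@1) gives peak 8: h1:8  h2:3  h3:0  h4:0  h5:0.
Shift Job 2→2, Job 3→2, Job 4→2.
Schedule Job 1@1, Job 2@2, Job 3@2, Job 4@2: h1:4  h2:4  h3:3  h4:0  h5:0 — peak 4.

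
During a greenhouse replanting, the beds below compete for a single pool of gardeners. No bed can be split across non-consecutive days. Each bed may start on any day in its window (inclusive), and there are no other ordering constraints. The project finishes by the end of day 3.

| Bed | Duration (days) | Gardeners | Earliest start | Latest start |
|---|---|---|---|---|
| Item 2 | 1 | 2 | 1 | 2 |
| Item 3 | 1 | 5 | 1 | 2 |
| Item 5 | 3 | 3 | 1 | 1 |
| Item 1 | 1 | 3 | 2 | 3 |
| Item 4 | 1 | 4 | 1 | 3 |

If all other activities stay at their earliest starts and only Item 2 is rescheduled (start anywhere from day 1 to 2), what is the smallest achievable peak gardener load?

12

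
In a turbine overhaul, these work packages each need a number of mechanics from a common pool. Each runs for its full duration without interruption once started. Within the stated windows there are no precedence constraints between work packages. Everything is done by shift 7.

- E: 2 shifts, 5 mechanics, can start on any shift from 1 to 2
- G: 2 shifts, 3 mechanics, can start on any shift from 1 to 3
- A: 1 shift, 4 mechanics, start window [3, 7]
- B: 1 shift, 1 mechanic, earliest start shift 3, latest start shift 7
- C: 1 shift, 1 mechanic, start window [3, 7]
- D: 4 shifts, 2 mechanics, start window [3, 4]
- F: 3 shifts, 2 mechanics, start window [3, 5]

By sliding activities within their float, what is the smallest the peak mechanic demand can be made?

Early-start (E@1, G@1, A@3, B@3, C@3, D@3, F@3) gives peak 10: s1:8  s2:8  s3:10  s4:4  s5:4  s6:2  s7:0.
Shift G→3, A→7, C→4, F→5.
Schedule E@1, G@3, A@7, B@3, C@4, D@3, F@5: s1:5  s2:5  s3:6  s4:6  s5:4  s6:4  s7:6 — peak 6.
Total mechanic-shifts = 36 over 7 shifts ⇒ peak ≥ ⌈36/7⌉ = 6, so 6 is optimal.

6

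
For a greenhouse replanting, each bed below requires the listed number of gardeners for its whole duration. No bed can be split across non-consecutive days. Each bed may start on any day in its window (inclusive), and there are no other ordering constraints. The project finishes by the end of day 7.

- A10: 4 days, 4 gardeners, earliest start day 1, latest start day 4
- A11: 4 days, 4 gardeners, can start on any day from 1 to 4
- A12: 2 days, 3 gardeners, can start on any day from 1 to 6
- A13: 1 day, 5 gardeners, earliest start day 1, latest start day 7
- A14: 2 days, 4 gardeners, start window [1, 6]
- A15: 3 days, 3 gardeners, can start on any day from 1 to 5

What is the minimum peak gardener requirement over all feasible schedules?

10

Early-start (A10@1, A11@1, A12@1, A13@1, A14@1, A15@1) gives peak 23: d1:23  d2:18  d3:11  d4:8  d5:0  d6:0  d7:0.
Shift A12→5, A13→7, A14→5, A15→5.
Schedule A10@1, A11@1, A12@5, A13@7, A14@5, A15@5: d1:8  d2:8  d3:8  d4:8  d5:10  d6:10  d7:8 — peak 10.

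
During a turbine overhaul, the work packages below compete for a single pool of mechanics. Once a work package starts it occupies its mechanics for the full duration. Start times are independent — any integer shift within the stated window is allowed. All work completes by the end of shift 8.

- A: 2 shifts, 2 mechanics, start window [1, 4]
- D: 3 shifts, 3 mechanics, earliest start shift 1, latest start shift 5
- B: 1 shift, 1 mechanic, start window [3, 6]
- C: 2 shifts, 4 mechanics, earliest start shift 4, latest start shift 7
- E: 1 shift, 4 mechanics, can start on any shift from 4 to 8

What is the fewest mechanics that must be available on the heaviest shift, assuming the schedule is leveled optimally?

Early-start (A@1, D@1, B@3, C@4, E@4) gives peak 8: s1:5  s2:5  s3:4  s4:8  s5:4  s6:0  s7:0  s8:0.
Shift D→3, C→6, E→8.
Schedule A@1, D@3, B@3, C@6, E@8: s1:2  s2:2  s3:4  s4:3  s5:3  s6:4  s7:4  s8:4 — peak 4.
Total mechanic-shifts = 26 over 8 shifts ⇒ peak ≥ ⌈26/8⌉ = 4, so 4 is optimal.

4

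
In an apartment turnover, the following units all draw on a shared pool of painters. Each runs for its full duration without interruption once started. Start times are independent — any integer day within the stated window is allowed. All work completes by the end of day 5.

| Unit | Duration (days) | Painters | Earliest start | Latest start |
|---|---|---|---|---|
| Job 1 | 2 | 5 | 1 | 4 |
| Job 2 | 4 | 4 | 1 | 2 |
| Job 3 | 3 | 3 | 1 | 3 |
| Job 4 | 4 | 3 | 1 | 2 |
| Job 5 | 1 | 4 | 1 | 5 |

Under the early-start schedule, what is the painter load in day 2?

15

At early start, day 2 has: Job 1, Job 2, Job 3, Job 4.
Demand: 5 + 4 + 3 + 3 = 15.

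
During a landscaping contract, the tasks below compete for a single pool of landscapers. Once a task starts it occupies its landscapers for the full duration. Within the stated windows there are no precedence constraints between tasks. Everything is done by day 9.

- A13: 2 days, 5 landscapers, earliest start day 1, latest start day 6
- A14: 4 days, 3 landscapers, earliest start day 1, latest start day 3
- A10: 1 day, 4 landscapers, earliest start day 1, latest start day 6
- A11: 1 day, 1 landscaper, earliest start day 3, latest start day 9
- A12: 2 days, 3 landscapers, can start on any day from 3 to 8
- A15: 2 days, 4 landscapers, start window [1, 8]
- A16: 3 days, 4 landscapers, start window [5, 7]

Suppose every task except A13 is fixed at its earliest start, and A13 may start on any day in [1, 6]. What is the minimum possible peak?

11

A13@1: d1:16  d2:12  d3:7  d4:6  d5:4  d6:4  d7:4  d8:0  d9:0 → peak 16
A13@2: d1:11  d2:12  d3:12  d4:6  d5:4  d6:4  d7:4  d8:0  d9:0 → peak 12
A13@3: d1:11  d2:7  d3:12  d4:11  d5:4  d6:4  d7:4  d8:0  d9:0 → peak 12
A13@4: d1:11  d2:7  d3:7  d4:11  d5:9  d6:4  d7:4  d8:0  d9:0 → peak 11
A13@5: d1:11  d2:7  d3:7  d4:6  d5:9  d6:9  d7:4  d8:0  d9:0 → peak 11
A13@6: d1:11  d2:7  d3:7  d4:6  d5:4  d6:9  d7:9  d8:0  d9:0 → peak 11
Best is A13@4, peak 11.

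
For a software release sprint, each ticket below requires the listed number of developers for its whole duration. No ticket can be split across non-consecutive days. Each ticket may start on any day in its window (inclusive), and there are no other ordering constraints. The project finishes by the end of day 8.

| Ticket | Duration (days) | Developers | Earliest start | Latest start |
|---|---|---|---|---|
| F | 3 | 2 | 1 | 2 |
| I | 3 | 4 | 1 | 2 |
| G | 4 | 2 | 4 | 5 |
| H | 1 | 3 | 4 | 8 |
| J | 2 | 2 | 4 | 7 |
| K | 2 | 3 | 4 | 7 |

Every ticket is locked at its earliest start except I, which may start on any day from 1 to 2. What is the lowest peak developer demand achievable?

I@1: d1:6  d2:6  d3:6  d4:10  d5:7  d6:2  d7:2  d8:0 → peak 10
I@2: d1:2  d2:6  d3:6  d4:14  d5:7  d6:2  d7:2  d8:0 → peak 14
Best is I@1, peak 10.

10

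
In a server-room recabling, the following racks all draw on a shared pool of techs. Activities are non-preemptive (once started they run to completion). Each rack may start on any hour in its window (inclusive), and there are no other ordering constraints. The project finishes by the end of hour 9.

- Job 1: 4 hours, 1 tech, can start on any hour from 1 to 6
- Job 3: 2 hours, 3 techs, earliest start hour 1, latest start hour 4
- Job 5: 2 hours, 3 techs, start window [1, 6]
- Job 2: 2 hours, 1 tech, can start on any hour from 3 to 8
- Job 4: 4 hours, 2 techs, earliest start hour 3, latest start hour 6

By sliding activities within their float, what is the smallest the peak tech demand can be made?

4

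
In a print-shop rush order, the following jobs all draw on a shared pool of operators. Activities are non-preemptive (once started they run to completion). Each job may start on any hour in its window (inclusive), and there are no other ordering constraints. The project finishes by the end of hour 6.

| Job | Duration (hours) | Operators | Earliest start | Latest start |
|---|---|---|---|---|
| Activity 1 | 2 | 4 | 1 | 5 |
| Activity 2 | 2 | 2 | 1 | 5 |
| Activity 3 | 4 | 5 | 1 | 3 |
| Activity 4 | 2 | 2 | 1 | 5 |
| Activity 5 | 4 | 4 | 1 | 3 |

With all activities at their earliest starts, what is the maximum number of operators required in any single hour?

Early-start schedule: Activity 1@1, Activity 2@1, Activity 3@1, Activity 4@1, Activity 5@1.
Load per hour: hour 1: 17, hour 2: 17, hour 3: 9, hour 4: 9, hour 5: 0, hour 6: 0.
Peak is 17.

17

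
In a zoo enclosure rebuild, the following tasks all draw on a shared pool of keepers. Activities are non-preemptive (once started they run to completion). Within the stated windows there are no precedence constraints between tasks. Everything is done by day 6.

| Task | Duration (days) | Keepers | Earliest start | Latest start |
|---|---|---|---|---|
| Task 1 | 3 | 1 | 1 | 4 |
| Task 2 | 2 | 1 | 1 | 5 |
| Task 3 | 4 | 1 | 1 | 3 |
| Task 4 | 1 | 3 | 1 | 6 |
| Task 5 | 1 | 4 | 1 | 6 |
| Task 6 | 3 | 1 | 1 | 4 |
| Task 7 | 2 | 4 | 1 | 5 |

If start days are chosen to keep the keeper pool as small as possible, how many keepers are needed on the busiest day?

Early-start (Task 1@1, Task 2@1, Task 3@1, Task 4@1, Task 5@1, Task 6@1, Task 7@1) gives peak 15: d1:15  d2:8  d3:3  d4:1  d5:0  d6:0.
Shift Task 2→2, Task 3→2, Task 5→4, Task 7→5.
Schedule Task 1@1, Task 2@2, Task 3@2, Task 4@1, Task 5@4, Task 6@1, Task 7@5: d1:5  d2:4  d3:4  d4:5  d5:5  d6:4 — peak 5.
Total keeper-days = 27 over 6 days ⇒ peak ≥ ⌈27/6⌉ = 5, so 5 is optimal.

5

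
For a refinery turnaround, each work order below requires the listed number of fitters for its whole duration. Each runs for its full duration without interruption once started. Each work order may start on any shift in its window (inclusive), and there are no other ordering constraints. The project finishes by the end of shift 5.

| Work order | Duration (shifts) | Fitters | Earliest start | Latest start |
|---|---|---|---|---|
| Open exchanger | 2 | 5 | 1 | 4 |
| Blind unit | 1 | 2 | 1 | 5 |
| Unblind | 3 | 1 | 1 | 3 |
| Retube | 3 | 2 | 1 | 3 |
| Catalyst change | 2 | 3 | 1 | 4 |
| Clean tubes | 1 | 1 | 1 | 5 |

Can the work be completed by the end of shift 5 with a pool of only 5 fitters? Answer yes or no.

Total fitter-shifts = 28; over 5 shifts the average is 28/5 > 5, so some shift must exceed 5.

no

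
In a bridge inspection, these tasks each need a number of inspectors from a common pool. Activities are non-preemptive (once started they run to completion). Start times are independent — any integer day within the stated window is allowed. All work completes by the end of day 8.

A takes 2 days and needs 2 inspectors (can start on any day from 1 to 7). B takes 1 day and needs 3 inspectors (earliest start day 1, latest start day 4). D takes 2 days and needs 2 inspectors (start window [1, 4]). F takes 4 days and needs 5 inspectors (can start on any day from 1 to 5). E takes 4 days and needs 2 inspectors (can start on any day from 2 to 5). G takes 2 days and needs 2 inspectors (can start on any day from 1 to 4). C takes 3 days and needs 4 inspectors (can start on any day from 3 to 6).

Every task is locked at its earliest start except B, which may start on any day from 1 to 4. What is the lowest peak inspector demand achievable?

B@1: d1:14  d2:13  d3:11  d4:11  d5:6  d6:0  d7:0  d8:0 → peak 14
B@2: d1:11  d2:16  d3:11  d4:11  d5:6  d6:0  d7:0  d8:0 → peak 16
B@3: d1:11  d2:13  d3:14  d4:11  d5:6  d6:0  d7:0  d8:0 → peak 14
B@4: d1:11  d2:13  d3:11  d4:14  d5:6  d6:0  d7:0  d8:0 → peak 14
Best is B@1, peak 14.

14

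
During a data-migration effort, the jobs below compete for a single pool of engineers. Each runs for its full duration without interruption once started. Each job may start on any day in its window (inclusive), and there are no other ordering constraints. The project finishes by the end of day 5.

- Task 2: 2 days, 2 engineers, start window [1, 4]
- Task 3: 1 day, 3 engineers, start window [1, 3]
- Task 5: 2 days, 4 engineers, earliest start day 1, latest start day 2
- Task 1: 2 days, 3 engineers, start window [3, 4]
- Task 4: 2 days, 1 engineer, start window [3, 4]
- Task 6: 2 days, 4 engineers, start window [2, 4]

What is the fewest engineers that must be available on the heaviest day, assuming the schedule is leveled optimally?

Early-start (Task 2@1, Task 3@1, Task 5@1, Task 1@3, Task 4@3, Task 6@2) gives peak 10: d1:9  d2:10  d3:8  d4:4  d5:0.
Shift Task 5→2, Task 6→4.
Schedule Task 2@1, Task 3@1, Task 5@2, Task 1@3, Task 4@3, Task 6@4: d1:5  d2:6  d3:8  d4:8  d5:4 — peak 8.

8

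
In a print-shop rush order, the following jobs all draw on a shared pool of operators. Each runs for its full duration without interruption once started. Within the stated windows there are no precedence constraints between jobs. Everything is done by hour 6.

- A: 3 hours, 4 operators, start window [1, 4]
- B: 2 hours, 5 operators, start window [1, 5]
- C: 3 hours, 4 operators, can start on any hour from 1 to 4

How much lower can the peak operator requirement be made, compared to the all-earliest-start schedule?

Early-start peak: h1:13  h2:13  h3:8  h4:0  h5:0  h6:0 ⇒ 13.
Leveled (A@1, B@4, C@1): h1:8  h2:8  h3:8  h4:5  h5:5  h6:0 ⇒ 8.
Reduction 13 − 8 = 5.

5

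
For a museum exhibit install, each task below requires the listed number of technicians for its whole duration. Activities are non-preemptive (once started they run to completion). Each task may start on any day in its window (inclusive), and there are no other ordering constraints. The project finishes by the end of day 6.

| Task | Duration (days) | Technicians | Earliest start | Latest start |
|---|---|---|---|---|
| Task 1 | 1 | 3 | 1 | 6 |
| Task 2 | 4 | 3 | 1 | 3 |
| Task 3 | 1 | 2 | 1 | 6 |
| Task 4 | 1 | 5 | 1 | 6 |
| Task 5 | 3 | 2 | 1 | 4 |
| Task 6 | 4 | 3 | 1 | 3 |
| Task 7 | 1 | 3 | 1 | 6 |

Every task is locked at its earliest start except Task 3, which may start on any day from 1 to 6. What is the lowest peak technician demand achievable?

19

Task 3@1: d1:21  d2:8  d3:8  d4:6  d5:0  d6:0 → peak 21
Task 3@2: d1:19  d2:10  d3:8  d4:6  d5:0  d6:0 → peak 19
Task 3@3: d1:19  d2:8  d3:10  d4:6  d5:0  d6:0 → peak 19
Task 3@4: d1:19  d2:8  d3:8  d4:8  d5:0  d6:0 → peak 19
Task 3@5: d1:19  d2:8  d3:8  d4:6  d5:2  d6:0 → peak 19
Task 3@6: d1:19  d2:8  d3:8  d4:6  d5:0  d6:2 → peak 19
Best is Task 3@2, peak 19.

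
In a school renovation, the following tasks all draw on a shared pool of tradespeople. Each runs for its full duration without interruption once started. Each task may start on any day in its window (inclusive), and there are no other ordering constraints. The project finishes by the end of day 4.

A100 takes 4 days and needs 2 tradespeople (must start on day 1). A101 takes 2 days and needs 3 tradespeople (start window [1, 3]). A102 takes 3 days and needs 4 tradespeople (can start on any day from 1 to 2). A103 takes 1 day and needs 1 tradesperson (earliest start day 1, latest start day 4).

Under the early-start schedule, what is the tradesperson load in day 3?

6

At early start, day 3 has: A100, A102.
Demand: 2 + 4 = 6.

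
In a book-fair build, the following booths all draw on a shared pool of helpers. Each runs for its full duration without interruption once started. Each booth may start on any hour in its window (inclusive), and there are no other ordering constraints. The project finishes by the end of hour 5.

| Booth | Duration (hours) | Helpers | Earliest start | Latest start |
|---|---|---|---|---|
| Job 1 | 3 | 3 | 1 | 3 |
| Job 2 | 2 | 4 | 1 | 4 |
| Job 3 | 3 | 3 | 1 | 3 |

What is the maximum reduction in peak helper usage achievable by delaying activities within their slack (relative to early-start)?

4

Early-start peak: h1:10  h2:10  h3:6  h4:0  h5:0 ⇒ 10.
Leveled (Job 1@1, Job 2@4, Job 3@1): h1:6  h2:6  h3:6  h4:4  h5:4 ⇒ 6.
Reduction 10 − 6 = 4.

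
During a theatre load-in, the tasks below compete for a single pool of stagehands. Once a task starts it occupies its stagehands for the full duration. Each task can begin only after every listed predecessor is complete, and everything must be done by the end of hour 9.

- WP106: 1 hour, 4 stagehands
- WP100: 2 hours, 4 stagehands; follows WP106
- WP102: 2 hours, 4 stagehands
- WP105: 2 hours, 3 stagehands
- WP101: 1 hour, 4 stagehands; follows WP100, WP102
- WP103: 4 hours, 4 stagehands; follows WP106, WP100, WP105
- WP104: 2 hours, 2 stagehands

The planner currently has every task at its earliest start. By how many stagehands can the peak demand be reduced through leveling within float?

5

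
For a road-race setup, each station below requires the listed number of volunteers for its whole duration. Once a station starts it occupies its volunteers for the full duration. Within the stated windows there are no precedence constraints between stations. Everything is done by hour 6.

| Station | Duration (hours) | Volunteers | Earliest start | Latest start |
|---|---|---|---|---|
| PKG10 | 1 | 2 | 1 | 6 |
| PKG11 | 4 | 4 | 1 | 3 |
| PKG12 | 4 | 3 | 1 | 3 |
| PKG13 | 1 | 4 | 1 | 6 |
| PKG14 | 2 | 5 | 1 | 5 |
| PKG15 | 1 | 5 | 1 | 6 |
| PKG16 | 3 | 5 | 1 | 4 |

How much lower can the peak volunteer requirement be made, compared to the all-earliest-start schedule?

16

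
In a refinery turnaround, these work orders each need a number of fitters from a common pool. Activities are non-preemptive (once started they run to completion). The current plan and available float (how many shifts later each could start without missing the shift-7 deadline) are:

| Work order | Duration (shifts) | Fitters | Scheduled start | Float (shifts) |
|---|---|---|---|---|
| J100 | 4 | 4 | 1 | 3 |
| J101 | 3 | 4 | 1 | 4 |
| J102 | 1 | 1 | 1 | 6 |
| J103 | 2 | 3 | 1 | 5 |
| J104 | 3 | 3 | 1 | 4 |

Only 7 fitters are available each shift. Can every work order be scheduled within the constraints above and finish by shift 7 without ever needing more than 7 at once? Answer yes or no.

Schedule J100@1, J101@5, J102@1, J103@2, J104@4: s1:5  s2:7  s3:7  s4:7  s5:7  s6:7  s7:4 — peak 7 ≤ 7.

yes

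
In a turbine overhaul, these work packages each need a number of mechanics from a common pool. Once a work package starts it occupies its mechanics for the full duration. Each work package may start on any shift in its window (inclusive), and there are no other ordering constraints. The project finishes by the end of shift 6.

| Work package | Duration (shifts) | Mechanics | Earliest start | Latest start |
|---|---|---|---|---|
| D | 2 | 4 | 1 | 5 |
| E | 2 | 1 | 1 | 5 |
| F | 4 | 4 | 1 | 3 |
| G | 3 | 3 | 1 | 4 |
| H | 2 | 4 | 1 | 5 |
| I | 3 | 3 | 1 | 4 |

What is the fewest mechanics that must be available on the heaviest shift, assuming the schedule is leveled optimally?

Early-start (D@1, E@1, F@1, G@1, H@1, I@1) gives peak 19: s1:19  s2:19  s3:10  s4:4  s5:0  s6:0.
Shift G→3, H→5, I→3.
Schedule D@1, E@1, F@1, G@3, H@5, I@3: s1:9  s2:9  s3:10  s4:10  s5:10  s6:4 — peak 10.

10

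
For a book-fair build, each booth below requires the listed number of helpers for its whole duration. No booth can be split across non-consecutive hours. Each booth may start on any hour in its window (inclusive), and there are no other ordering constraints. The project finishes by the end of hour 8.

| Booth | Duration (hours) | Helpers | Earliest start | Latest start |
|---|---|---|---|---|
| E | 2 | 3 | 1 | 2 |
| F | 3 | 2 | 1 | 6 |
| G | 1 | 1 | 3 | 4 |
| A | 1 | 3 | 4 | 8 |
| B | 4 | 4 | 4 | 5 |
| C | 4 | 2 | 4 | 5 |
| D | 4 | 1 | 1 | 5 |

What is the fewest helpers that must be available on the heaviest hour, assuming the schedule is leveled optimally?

6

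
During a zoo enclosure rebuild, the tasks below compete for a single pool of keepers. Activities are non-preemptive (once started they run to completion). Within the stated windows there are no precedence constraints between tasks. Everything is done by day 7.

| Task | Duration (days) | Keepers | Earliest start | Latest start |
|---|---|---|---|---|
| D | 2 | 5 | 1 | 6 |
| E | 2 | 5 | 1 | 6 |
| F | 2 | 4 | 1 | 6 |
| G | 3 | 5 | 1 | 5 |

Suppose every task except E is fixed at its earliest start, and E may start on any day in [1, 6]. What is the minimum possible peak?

14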